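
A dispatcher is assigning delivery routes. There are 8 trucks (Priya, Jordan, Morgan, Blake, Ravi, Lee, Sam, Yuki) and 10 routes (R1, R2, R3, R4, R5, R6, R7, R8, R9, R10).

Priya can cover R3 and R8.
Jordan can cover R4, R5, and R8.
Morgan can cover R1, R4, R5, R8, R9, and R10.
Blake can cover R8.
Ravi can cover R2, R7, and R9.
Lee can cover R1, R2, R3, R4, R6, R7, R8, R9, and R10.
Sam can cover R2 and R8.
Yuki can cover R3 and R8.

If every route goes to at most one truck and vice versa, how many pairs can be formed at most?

One maximum matching: Priya-R3, Jordan-R5, Morgan-R4, Blake-R8, Ravi-R7, Lee-R9, Sam-R2.
The set {Priya, Blake, Yuki} has only 2 neighbours ({R3, R8}), so by Hall's theorem at most 7 of the 8 trucks can be matched.

7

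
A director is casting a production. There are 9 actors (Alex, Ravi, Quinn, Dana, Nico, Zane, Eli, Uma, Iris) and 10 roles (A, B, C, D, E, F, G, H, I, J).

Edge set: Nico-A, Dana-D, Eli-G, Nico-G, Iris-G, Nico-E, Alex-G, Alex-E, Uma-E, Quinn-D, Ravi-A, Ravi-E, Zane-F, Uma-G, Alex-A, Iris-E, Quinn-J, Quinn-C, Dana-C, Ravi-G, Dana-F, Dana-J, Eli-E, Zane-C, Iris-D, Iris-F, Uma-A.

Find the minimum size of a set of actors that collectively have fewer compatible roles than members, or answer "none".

4

Take S = {Alex, Ravi, Nico, Eli}. Its neighbourhood is {A, E, G}, so |N(S)| = 3 < |S| = 4.
Every subset of size less than 4 has at least as many neighbours as members, so 4 is the minimum.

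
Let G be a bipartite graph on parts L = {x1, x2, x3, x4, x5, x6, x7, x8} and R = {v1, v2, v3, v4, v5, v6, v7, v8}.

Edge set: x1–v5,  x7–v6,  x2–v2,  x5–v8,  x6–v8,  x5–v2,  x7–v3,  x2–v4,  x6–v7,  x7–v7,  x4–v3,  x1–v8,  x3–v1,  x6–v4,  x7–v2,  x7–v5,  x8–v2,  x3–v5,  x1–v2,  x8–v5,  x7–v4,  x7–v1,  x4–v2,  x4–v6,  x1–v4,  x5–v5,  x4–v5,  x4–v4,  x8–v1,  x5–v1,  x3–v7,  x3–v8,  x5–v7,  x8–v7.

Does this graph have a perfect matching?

For example, pair x1-v5, x2-v4, x3-v7, x4-v3, x5-v1, x6-v8, x7-v6, x8-v2.
Every left vertex is matched, so this is a perfect matching.

Yes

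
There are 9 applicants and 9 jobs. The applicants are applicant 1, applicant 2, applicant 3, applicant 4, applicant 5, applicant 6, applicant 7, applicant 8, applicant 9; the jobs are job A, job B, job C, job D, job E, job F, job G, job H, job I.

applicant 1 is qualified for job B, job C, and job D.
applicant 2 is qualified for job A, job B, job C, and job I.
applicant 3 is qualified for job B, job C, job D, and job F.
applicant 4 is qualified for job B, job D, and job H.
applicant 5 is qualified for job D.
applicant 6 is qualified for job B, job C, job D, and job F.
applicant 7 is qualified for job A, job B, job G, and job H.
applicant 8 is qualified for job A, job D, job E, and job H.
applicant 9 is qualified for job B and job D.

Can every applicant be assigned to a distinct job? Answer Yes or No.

No

The set {applicant 1, applicant 3, applicant 5, applicant 6, applicant 9} has only 4 neighbours ({job B, job C, job D, job F}), so by Hall's theorem at most 8 of the 9 applicants can be matched.
Hence no matching covers every applicant.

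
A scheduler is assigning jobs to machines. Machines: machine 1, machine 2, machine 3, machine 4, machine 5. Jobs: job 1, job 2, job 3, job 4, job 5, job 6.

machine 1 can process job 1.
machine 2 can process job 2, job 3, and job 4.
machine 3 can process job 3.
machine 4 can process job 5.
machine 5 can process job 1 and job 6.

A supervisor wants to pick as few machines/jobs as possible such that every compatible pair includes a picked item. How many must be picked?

5

A maximum matching has 5 edges (e.g. machine 1–job 1, machine 2–job 2, machine 3–job 3, machine 4–job 5, machine 5–job 6).
By König's theorem the minimum vertex cover has the same size. One such cover is {machine 1, machine 2, machine 3, machine 4, machine 5}.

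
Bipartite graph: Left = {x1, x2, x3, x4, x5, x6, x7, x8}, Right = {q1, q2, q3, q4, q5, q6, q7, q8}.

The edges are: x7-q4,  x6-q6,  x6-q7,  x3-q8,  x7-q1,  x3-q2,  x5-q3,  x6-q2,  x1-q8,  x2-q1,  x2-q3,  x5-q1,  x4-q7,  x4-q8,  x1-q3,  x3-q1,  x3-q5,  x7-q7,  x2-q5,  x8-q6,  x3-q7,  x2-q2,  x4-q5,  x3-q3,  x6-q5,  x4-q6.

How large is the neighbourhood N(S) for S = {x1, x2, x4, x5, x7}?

The union of neighbours of {x1, x2, x4, x5, x7} is {q1, q2, q3, q4, q5, q6, q7, q8}, which has 8 elements.
Since |N(S)| = 8 ≥ |S| = 5, Hall's condition holds for this subset.

8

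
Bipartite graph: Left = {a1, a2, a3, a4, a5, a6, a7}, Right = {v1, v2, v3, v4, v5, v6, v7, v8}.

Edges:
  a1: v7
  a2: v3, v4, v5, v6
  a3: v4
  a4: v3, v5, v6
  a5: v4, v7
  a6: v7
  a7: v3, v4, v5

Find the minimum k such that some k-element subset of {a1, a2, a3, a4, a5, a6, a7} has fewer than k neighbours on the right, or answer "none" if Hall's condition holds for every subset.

2

Take S = {a1, a6}. Its neighbourhood is {v7}, so |N(S)| = 1 < |S| = 2.
No single vertex violates Hall's condition since each has at least one neighbour, so 2 is the minimum.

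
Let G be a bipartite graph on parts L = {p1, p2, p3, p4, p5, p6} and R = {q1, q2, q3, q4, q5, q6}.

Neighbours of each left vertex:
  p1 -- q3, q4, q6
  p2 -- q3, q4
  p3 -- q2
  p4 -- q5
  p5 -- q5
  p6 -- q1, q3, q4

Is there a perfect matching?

No

The set {p4, p5} has only 1 neighbour ({q5}), so by Hall's theorem at most 5 of the 6 left vertices can be matched.
Hence no matching covers every left vertex.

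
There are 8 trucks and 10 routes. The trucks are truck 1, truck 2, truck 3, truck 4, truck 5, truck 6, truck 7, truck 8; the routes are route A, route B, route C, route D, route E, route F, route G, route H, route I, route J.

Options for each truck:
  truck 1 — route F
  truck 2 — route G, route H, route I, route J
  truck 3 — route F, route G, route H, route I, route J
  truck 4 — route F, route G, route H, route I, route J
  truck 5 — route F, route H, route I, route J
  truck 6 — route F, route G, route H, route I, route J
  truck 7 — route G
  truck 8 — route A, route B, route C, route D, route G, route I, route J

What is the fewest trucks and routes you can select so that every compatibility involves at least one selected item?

6

The 6 edges truck 1–route F, truck 2–route I, truck 3–route J, truck 4–route G, truck 5–route H, truck 8–route D form a matching, so any vertex cover needs at least 6 vertices (one per matched edge).
Conversely {truck 8, route F, route G, route H, route I, route J} meets every edge and has exactly 6 vertices, so 6 is optimal.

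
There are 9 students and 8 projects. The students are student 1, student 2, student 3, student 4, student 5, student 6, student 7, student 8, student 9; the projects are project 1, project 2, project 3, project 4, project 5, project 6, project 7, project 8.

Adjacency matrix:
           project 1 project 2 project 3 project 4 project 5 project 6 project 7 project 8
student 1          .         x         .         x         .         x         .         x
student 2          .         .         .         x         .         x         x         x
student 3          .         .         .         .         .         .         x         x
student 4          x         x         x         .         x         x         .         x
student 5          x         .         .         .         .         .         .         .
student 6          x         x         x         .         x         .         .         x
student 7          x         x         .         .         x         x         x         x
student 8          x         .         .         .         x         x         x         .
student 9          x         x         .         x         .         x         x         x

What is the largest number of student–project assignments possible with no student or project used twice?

For example, pair student 1-project 4, student 2-project 6, student 3-project 8, student 4-project 3, student 5-project 1, student 6-project 5, student 7-project 2, student 8-project 7.
The set {student 1, student 2, student 3, student 4, student 5, student 6, student 7, student 8, student 9} has only 8 neighbours ({project 1, project 2, project 3, project 4, project 5, project 6, project 7, project 8}), so by Hall's theorem at most 8 of the 9 students can be matched.

8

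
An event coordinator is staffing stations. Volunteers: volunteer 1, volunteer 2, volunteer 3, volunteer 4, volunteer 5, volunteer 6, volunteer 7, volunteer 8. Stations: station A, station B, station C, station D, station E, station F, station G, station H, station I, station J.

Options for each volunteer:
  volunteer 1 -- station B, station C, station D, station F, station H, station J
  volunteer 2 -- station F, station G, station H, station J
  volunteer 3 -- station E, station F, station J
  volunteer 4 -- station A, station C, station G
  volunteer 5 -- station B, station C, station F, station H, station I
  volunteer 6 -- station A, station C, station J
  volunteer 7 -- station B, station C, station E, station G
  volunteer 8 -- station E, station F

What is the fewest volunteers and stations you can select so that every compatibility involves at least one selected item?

8

The 8 edges volunteer 1–station J, volunteer 2–station G, volunteer 3–station E, volunteer 4–station C, volunteer 5–station I, volunteer 6–station A, volunteer 7–station B, volunteer 8–station F form a matching, so any vertex cover needs at least 8 vertices (one per matched edge).
Conversely {volunteer 1, volunteer 2, volunteer 3, volunteer 4, volunteer 5, volunteer 6, volunteer 7, volunteer 8} meets every edge and has exactly 8 vertices, so 8 is optimal.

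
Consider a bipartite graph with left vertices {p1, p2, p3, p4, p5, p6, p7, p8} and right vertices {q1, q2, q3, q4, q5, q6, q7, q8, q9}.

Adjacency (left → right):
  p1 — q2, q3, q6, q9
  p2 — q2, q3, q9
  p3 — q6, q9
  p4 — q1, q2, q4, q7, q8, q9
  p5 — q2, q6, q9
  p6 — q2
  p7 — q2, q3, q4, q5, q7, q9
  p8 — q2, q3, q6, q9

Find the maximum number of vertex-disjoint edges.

For example, pair p1→q6, p2→q3, p3→q9, p4→q7, p5→q2, p7→q4.
The set {p1, p2, p3, p5, p6, p8} has only 4 neighbours ({q2, q3, q6, q9}), so by Hall's theorem at most 6 of the 8 left vertices can be matched.

6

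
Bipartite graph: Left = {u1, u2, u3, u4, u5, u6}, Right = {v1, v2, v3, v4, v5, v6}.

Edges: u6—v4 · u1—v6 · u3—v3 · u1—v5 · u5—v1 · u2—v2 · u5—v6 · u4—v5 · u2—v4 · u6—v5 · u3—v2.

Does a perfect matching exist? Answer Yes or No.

A valid assignment of size 6: u1-v6, u2-v2, u3-v3, u4-v5, u5-v1, u6-v4.
All 6 left vertices are covered.

Yes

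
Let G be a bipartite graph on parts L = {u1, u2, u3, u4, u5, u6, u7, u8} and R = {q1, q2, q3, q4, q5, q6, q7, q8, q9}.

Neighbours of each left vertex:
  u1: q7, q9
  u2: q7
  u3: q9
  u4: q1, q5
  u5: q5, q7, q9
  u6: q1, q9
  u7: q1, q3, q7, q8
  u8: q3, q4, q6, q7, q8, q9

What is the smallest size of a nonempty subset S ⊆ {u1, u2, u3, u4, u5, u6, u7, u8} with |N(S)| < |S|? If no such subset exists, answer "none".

Take S = {u1, u2, u3}. Its neighbourhood is {q7, q9}, so |N(S)| = 2 < |S| = 3.
Every subset of size less than 3 has at least as many neighbours as members, so 3 is the minimum.

3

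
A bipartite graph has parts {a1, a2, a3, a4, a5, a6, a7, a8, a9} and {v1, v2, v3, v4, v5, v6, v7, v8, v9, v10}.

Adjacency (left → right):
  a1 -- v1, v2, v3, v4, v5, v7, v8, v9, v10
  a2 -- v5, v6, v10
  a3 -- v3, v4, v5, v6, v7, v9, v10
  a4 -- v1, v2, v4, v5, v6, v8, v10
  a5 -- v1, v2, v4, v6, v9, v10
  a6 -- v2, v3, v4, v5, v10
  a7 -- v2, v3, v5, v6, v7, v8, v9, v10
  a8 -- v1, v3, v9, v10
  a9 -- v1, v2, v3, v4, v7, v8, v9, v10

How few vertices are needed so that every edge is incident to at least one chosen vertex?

9

A maximum matching has 9 edges (e.g. a1–v8, a2–v5, a3–v9, a4–v2, a5–v4, a6–v3, a7–v6, a8–v1, a9–v10).
By König's theorem the minimum vertex cover has the same size. One such cover is {a1, a2, a3, a4, a5, a6, a7, a8, a9}.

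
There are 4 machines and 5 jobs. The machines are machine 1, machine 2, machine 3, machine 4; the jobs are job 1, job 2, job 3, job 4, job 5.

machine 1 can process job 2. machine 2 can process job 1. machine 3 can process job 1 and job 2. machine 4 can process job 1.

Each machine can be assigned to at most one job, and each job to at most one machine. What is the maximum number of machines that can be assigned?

A valid assignment of size 2: machine 1-job 2, machine 2-job 1.
The set {machine 1, machine 2, machine 3, machine 4} has only 2 neighbours ({job 1, job 2}), so by Hall's theorem at most 2 of the 4 machines can be matched.

2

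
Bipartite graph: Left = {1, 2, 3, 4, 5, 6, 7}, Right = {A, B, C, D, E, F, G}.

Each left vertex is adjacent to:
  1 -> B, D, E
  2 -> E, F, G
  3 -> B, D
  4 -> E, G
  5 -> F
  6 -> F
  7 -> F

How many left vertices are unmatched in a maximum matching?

2

For example, pair 1-B, 2-G, 3-D, 4-E, 5-F.
The set {5, 6, 7} has only 1 neighbour ({F}), so by Hall's theorem at most 5 of the 7 left vertices can be matched.
That matches 5 of the 7, leaving 2 unmatched; no matching can do better.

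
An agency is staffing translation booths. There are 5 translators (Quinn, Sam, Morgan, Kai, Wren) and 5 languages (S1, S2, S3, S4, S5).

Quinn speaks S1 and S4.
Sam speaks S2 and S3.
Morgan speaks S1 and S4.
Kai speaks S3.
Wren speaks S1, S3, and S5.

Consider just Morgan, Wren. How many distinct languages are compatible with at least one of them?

4

The union of neighbours of {Morgan, Wren} is {S1, S3, S4, S5}, which has 4 elements.
Since |N(S)| = 4 ≥ |S| = 2, Hall's condition holds for this subset.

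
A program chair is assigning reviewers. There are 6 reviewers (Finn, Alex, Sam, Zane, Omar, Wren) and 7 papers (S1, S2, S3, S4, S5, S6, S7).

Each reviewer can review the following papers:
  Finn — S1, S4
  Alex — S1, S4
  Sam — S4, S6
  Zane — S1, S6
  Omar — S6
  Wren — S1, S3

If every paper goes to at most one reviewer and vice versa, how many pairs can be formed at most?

For example, pair Finn→S1, Alex→S4, Sam→S6, Wren→S3.
The set {Finn, Alex, Sam, Zane, Omar} has only 3 neighbours ({S1, S4, S6}), so by Hall's theorem at most 4 of the 6 reviewers can be matched.

4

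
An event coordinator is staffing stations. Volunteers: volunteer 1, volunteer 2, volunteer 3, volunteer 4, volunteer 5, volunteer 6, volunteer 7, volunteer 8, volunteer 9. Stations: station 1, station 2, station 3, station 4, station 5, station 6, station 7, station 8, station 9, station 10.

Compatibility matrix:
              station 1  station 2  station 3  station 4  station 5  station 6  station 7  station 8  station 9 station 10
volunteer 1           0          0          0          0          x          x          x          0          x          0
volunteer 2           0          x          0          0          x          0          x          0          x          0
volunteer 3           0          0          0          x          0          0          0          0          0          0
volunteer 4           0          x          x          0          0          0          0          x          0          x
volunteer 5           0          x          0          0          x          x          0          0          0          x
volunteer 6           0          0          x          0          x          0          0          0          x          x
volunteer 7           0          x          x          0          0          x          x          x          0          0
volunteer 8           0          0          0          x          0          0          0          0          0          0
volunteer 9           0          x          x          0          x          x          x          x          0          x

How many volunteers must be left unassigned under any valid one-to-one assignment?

1

One maximum matching: volunteer 1–station 6, volunteer 2–station 9, volunteer 3–station 4, volunteer 4–station 3, volunteer 5–station 5, volunteer 6–station 10, volunteer 7–station 2, volunteer 9–station 7.
The set {volunteer 3, volunteer 8} has only 1 neighbour ({station 4}), so by Hall's theorem at most 8 of the 9 volunteers can be matched.
That matches 8 of the 9, leaving 1 unmatched; no matching can do better.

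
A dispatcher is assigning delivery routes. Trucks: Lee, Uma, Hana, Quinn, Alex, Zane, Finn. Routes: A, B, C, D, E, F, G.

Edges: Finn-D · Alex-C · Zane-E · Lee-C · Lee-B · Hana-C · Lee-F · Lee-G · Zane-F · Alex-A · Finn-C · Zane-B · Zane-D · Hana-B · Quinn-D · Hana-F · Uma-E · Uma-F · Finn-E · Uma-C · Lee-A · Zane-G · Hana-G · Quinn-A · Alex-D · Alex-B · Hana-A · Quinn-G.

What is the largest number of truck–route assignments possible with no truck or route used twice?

For example, pair Lee→A, Uma→C, Hana→G, Quinn→D, Alex→B, Zane→F, Finn→E.
All 7 trucks are matched, so no larger matching exists.

7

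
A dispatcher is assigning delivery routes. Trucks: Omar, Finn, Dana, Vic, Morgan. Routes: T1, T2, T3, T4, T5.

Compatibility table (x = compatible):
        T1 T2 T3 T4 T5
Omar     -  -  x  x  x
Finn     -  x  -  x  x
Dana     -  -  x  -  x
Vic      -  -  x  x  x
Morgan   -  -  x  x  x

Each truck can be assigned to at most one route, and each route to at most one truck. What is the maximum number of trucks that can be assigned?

4

For example, pair Omar→T4, Finn→T2, Dana→T3, Vic→T5.
The set {Omar, Dana, Vic, Morgan} has only 3 neighbours ({T3, T4, T5}), so by Hall's theorem at most 4 of the 5 trucks can be matched.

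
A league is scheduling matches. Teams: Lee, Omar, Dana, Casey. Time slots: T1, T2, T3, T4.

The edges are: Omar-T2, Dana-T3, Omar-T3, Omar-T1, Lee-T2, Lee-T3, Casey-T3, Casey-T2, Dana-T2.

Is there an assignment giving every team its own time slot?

The set {Lee, Dana, Casey} has only 2 neighbours ({T2, T3}), so by Hall's theorem at most 3 of the 4 teams can be matched.
Hence no matching covers every team.

No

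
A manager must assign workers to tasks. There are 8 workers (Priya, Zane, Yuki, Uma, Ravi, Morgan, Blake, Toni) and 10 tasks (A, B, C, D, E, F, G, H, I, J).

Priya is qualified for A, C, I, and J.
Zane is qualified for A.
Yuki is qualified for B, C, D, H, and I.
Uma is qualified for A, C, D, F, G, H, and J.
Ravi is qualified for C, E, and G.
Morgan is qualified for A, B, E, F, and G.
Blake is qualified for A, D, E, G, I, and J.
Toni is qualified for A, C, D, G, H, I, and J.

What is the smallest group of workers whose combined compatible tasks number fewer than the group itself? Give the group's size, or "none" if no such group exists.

none

A matching saturating every worker exists, for instance Priya→I, Zane→A, Yuki→B, Uma→H, Ravi→C, Morgan→E, Blake→G, Toni→J.
By Hall's marriage theorem, this means |N(S)| ≥ |S| for every subset S, so no violating subset exists.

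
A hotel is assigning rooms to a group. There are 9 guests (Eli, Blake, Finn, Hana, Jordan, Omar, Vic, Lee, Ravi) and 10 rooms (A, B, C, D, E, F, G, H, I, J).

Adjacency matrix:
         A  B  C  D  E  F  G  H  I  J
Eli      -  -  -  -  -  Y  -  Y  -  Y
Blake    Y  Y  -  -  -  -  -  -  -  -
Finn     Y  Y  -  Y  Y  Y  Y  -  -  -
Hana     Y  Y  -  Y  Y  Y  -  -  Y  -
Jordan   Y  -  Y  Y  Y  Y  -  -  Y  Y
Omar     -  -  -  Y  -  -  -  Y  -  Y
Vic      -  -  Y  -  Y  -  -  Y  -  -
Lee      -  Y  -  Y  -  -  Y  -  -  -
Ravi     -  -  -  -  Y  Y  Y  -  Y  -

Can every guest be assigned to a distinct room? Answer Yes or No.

A valid assignment of size 9: Eli→H, Blake→B, Finn→F, Hana→A, Jordan→J, Omar→D, Vic→C, Lee→G, Ravi→E.
Every guest is matched, so this matching saturates all of them.

Yes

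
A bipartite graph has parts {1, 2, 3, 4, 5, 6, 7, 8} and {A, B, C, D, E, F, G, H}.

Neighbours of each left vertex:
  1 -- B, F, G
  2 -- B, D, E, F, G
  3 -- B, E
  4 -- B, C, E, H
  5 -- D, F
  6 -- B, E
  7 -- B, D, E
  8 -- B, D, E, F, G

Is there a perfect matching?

The set {1, 2, 3, 5, 6, 7, 8} has only 5 neighbours ({B, D, E, F, G}), so by Hall's theorem at most 6 of the 8 left vertices can be matched.
Hence no matching covers every left vertex.

No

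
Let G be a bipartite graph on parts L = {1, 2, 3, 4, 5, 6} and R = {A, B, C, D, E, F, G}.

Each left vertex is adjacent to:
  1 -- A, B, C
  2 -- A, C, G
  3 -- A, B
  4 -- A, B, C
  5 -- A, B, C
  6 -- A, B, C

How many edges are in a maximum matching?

One maximum matching: 1→C, 2→G, 3→A, 4→B.
The set {1, 3, 4, 5, 6} has only 3 neighbours ({A, B, C}), so by Hall's theorem at most 4 of the 6 left vertices can be matched.

4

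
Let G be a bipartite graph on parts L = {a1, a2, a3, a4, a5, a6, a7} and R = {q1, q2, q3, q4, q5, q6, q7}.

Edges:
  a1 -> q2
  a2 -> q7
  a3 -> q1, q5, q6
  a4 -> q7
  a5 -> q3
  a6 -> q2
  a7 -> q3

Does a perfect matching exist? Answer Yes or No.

No

The set {a1, a2, a4, a5, a6, a7} has only 3 neighbours ({q2, q3, q7}), so by Hall's theorem at most 4 of the 7 left vertices can be matched.
Hence no matching covers every left vertex.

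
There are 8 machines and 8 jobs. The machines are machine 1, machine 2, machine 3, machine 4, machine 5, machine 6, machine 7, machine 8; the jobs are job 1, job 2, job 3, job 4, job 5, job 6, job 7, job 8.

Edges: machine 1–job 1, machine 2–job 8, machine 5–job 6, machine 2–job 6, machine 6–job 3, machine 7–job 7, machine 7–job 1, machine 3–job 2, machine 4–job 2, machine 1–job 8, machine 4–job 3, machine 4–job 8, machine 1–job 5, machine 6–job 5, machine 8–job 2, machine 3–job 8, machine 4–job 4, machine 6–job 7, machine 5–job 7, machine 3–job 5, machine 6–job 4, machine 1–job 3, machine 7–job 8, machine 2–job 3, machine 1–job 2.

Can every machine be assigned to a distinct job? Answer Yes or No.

A valid assignment of size 8: machine 1→job 1, machine 2→job 6, machine 3→job 5, machine 4→job 4, machine 5→job 7, machine 6→job 3, machine 7→job 8, machine 8→job 2.
Every machine is matched, so this is a perfect matching.

Yes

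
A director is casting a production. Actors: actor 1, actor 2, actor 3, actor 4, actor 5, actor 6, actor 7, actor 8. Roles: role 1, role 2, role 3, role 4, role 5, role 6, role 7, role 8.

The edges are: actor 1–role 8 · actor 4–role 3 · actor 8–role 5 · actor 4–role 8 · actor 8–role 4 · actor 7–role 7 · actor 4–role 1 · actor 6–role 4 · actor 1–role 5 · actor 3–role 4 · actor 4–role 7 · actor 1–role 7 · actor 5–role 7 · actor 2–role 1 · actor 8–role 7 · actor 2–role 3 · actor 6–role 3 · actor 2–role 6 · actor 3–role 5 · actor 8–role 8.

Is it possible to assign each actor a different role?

No

The set {actor 5, actor 7} has only 1 neighbour ({role 7}), so by Hall's theorem at most 7 of the 8 actors can be matched.
Hence no matching covers every actor.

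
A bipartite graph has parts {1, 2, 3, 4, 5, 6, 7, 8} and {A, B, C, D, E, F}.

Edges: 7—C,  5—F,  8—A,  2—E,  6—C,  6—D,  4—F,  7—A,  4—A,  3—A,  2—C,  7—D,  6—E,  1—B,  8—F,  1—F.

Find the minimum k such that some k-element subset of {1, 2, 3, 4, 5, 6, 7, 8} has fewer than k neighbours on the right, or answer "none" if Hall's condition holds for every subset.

3

Take S = {3, 4, 5}. Its neighbourhood is {A, F}, so |N(S)| = 2 < |S| = 3.
Every subset of size less than 3 has at least as many neighbours as members, so 3 is the minimum.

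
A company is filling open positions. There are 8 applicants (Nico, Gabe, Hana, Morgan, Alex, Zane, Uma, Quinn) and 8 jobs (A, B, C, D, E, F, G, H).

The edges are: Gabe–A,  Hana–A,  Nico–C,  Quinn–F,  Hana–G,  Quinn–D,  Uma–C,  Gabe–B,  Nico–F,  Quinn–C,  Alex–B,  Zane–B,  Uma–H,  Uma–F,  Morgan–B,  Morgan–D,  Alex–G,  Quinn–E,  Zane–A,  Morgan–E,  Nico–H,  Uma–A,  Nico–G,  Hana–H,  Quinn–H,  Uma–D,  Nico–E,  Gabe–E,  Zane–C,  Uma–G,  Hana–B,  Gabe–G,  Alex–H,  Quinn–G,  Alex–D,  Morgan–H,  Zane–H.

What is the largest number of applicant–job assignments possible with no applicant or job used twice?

For example, pair Nico→F, Gabe→B, Hana→H, Morgan→E, Alex→D, Zane→C, Uma→A, Quinn→G.
All 8 applicants are matched, so no larger matching exists.

8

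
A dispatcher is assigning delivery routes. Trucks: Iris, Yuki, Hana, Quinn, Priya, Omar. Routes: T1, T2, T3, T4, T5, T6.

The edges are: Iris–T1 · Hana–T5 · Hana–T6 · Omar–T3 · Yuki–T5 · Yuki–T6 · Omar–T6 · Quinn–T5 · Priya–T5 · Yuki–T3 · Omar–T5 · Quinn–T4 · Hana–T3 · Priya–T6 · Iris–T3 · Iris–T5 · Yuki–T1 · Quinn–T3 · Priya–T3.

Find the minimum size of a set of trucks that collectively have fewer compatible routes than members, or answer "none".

Take S = {Iris, Yuki, Hana, Priya, Omar}. Its neighbourhood is {T1, T3, T5, T6}, so |N(S)| = 4 < |S| = 5.
Every subset of size less than 5 has at least as many neighbours as members, so 5 is the minimum.

5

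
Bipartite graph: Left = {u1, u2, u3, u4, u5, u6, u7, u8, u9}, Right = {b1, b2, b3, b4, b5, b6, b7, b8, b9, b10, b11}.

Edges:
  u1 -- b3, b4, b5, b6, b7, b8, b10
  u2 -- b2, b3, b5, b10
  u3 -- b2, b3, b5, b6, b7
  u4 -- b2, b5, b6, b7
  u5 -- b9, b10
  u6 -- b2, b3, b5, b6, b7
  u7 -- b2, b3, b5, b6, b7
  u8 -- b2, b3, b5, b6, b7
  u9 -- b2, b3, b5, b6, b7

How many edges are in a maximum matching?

8

One maximum matching: u1–b8, u2–b10, u3–b3, u4–b2, u5–b9, u6–b6, u7–b5, u8–b7.
The set {u3, u4, u6, u7, u8, u9} has only 5 neighbours ({b2, b3, b5, b6, b7}), so by Hall's theorem at most 8 of the 9 left vertices can be matched.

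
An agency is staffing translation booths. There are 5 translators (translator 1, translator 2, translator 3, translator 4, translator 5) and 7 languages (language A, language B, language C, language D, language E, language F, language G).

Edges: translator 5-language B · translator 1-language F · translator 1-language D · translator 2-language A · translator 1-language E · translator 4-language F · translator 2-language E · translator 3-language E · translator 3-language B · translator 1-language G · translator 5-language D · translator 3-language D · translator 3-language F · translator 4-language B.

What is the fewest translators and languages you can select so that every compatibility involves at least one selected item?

5

A maximum matching has 5 edges (e.g. translator 1–language G, translator 2–language A, translator 3–language E, translator 4–language F, translator 5–language B).
By König's theorem the minimum vertex cover has the same size. One such cover is {translator 1, translator 2, translator 3, translator 4, translator 5}.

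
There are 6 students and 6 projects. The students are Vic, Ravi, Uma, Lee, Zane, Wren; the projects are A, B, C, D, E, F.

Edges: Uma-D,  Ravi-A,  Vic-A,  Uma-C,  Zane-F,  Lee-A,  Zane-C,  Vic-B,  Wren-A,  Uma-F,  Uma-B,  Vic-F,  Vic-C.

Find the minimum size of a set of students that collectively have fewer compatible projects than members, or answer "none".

2

Take S = {Ravi, Lee}. Its neighbourhood is {A}, so |N(S)| = 1 < |S| = 2.
No single vertex violates Hall's condition since each has at least one neighbour, so 2 is the minimum.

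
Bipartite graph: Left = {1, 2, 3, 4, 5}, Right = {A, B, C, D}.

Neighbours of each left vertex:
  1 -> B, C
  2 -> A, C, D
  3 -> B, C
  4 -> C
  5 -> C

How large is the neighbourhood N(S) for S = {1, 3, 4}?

2

The union of neighbours of {1, 3, 4} is {B, C}, which has 2 elements.
Since |N(S)| = 2 < |S| = 3, Hall's condition fails for this subset.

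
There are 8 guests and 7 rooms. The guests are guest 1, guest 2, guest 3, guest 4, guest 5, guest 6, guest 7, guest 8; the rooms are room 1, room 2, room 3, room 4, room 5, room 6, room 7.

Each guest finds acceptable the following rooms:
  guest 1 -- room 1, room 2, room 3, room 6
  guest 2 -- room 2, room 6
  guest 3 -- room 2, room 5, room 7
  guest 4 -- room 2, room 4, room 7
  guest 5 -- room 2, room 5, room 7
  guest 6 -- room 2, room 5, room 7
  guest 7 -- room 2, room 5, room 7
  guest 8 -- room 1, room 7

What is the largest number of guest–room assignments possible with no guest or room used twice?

For example, pair guest 1-room 3, guest 2-room 6, guest 3-room 2, guest 4-room 4, guest 5-room 5, guest 6-room 7, guest 8-room 1.
The set {guest 3, guest 5, guest 6, guest 7} has only 3 neighbours ({room 2, room 5, room 7}), so by Hall's theorem at most 7 of the 8 guests can be matched.

7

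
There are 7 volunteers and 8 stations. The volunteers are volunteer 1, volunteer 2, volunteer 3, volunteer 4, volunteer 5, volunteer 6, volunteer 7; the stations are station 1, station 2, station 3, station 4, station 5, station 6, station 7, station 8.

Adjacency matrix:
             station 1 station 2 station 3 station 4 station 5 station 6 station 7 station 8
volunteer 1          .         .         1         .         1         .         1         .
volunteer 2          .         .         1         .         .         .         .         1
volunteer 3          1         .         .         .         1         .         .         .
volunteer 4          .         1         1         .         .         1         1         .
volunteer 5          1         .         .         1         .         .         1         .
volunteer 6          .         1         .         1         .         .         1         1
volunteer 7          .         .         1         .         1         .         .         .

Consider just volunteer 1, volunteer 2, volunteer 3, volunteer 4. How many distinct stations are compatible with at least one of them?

The union of neighbours of {volunteer 1, volunteer 2, volunteer 3, volunteer 4} is {station 1, station 2, station 3, station 5, station 6, station 7, station 8}, which has 7 elements.
Since |N(S)| = 7 ≥ |S| = 4, Hall's condition holds for this subset.

7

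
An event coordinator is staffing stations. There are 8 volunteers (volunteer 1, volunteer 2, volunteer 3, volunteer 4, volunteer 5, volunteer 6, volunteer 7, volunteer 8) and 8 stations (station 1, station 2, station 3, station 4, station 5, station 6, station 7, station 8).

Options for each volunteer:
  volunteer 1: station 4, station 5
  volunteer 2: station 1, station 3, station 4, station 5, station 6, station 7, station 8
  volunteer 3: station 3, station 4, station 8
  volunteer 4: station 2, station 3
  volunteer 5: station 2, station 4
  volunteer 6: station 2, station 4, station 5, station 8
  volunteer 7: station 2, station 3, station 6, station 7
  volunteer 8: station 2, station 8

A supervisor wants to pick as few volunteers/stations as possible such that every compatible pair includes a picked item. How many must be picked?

7

The 7 edges volunteer 1–station 5, volunteer 2–station 6, volunteer 3–station 8, volunteer 4–station 3, volunteer 5–station 4, volunteer 6–station 2, volunteer 7–station 7 form a matching, so any vertex cover needs at least 7 vertices (one per matched edge).
Conversely {volunteer 2, volunteer 7, station 2, station 3, station 4, station 5, station 8} meets every edge and has exactly 7 vertices, so 7 is optimal.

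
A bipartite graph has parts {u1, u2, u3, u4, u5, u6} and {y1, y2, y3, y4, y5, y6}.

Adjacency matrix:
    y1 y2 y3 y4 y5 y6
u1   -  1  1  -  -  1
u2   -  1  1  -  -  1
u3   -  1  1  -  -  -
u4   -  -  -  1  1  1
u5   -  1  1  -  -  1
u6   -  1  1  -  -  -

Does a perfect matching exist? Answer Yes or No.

The set {u1, u2, u3, u5, u6} has only 3 neighbours ({y2, y3, y6}), so by Hall's theorem at most 4 of the 6 left vertices can be matched.
Hence no matching covers every left vertex.

No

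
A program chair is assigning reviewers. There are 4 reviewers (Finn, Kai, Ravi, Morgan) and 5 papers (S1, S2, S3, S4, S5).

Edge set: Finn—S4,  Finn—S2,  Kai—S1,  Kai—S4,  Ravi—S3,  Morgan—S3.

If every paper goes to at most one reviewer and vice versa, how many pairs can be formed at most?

3

For example, pair Finn-S2, Kai-S4, Ravi-S3.
The set {Ravi, Morgan} has only 1 neighbour ({S3}), so by Hall's theorem at most 3 of the 4 reviewers can be matched.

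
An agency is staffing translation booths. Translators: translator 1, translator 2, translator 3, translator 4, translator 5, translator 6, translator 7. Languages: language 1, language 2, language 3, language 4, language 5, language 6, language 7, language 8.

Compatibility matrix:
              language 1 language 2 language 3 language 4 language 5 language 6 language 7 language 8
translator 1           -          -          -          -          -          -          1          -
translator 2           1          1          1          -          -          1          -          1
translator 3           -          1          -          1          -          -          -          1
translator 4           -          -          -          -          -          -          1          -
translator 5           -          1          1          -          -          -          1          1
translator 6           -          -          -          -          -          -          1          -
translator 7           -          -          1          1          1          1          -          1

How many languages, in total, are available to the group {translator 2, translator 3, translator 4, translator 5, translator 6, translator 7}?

8

The union of neighbours of {translator 2, translator 3, translator 4, translator 5, translator 6, translator 7} is {language 1, language 2, language 3, language 4, language 5, language 6, language 7, language 8}, which has 8 elements.
Since |N(S)| = 8 ≥ |S| = 6, Hall's condition holds for this subset.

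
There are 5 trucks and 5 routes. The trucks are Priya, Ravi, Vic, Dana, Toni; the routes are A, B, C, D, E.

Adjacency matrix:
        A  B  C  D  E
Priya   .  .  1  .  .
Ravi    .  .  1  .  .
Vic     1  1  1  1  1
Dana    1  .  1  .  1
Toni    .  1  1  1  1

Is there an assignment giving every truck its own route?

No

The set {Priya, Ravi} has only 1 neighbour ({C}), so by Hall's theorem at most 4 of the 5 trucks can be matched.
Hence no matching covers every truck.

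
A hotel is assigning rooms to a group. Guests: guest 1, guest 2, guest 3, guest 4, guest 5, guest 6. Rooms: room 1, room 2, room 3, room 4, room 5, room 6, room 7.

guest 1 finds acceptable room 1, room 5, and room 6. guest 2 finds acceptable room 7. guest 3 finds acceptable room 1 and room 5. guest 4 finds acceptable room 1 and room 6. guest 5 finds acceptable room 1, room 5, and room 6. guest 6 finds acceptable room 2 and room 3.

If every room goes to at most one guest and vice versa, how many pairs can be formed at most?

5

For example, pair guest 1-room 1, guest 2-room 7, guest 3-room 5, guest 4-room 6, guest 6-room 3.
The set {guest 1, guest 3, guest 4, guest 5} has only 3 neighbours ({room 1, room 5, room 6}), so by Hall's theorem at most 5 of the 6 guests can be matched.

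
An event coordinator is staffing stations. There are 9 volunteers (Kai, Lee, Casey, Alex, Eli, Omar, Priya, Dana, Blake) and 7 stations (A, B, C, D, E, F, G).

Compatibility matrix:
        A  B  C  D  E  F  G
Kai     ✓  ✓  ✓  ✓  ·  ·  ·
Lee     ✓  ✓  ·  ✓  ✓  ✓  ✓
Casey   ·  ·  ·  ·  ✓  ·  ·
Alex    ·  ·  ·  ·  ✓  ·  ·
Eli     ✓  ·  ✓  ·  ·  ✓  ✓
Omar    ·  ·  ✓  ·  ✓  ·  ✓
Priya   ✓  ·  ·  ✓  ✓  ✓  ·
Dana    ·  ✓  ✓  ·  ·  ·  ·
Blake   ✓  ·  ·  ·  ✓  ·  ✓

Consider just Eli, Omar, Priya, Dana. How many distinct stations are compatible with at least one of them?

7

The union of neighbours of {Eli, Omar, Priya, Dana} is {A, B, C, D, E, F, G}, which has 7 elements.
Since |N(S)| = 7 ≥ |S| = 4, Hall's condition holds for this subset.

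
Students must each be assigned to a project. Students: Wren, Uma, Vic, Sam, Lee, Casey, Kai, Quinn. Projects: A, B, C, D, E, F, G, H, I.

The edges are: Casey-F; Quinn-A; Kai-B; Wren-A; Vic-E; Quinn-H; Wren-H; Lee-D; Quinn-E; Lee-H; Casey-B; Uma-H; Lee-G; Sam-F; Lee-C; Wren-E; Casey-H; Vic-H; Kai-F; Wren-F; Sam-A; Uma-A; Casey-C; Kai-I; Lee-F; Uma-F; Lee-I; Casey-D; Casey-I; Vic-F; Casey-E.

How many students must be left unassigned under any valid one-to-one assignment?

For example, pair Wren-A, Uma-H, Vic-E, Sam-F, Lee-G, Casey-D, Kai-B.
The set {Wren, Uma, Vic, Sam, Quinn} has only 4 neighbours ({A, E, F, H}), so by Hall's theorem at most 7 of the 8 students can be matched.
That matches 7 of the 8, leaving 1 unmatched; no matching can do better.

1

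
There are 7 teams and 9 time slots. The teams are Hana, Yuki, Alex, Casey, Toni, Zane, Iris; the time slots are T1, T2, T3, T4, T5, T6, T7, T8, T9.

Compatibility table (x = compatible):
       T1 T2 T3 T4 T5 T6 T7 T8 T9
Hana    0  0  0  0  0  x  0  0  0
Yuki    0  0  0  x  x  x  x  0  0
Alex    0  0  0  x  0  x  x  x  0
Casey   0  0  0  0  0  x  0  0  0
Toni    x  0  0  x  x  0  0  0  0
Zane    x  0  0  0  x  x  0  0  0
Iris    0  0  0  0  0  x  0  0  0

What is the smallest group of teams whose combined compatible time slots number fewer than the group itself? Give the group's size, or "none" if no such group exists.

2

Take S = {Hana, Casey}. Its neighbourhood is {T6}, so |N(S)| = 1 < |S| = 2.
No single vertex violates Hall's condition since each has at least one neighbour, so 2 is the minimum.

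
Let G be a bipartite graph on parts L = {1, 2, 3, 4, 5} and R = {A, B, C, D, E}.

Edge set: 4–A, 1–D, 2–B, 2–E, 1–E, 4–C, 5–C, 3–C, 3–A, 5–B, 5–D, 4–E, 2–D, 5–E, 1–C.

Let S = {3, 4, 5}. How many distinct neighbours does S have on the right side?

The union of neighbours of {3, 4, 5} is {A, B, C, D, E}, which has 5 elements.
Since |N(S)| = 5 ≥ |S| = 3, Hall's condition holds for this subset.

5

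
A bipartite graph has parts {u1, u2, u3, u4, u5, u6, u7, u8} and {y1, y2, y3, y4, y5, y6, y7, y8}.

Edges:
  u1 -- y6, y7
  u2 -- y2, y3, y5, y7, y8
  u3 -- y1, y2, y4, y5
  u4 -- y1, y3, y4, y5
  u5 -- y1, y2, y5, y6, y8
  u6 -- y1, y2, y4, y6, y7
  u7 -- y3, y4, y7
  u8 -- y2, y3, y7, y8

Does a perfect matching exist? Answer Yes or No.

A valid assignment of size 8: u1→y6, u2→y8, u3→y2, u4→y5, u5→y1, u6→y7, u7→y4, u8→y3.
All 8 left vertices are covered.

Yes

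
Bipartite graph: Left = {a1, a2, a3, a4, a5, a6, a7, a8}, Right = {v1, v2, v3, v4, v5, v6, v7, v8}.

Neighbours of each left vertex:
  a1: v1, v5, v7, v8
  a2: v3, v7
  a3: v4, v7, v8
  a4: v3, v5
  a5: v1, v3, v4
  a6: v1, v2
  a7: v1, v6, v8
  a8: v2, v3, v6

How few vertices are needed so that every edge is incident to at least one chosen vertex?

A maximum matching has 8 edges (e.g. a1–v8, a2–v3, a3–v7, a4–v5, a5–v4, a6–v1, a7–v6, a8–v2).
By König's theorem the minimum vertex cover has the same size. One such cover is {a1, a2, a3, a4, a5, a6, a7, a8}.

8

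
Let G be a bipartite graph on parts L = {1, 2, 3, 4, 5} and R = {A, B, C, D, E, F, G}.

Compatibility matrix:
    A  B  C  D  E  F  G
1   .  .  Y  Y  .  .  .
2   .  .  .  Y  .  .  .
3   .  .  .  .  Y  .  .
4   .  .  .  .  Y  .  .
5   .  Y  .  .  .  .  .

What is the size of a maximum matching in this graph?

4

For example, pair 1–C, 2–D, 3–E, 5–B.
The set {3, 4} has only 1 neighbour ({E}), so by Hall's theorem at most 4 of the 5 left vertices can be matched.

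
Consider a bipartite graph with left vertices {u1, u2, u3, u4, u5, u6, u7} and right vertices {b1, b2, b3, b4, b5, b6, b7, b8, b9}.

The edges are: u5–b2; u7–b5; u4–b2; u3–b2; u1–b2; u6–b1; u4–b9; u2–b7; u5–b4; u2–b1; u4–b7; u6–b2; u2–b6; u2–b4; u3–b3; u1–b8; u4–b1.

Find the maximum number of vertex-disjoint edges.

7

For example, pair u1→b8, u2→b6, u3→b3, u4→b7, u5→b4, u6→b2, u7→b5.
This saturates every left vertex, so 7 is the maximum.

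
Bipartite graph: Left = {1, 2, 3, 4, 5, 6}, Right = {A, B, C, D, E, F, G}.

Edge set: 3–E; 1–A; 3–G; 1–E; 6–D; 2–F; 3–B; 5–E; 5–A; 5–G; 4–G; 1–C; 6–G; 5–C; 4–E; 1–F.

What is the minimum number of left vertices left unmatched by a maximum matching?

For example, pair 1→A, 2→F, 3→B, 4→E, 5→C, 6→G.
All 6 left vertices are matched, so no larger matching exists.
That matches 6 of the 6, leaving 0 unmatched; no matching can do better.

0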